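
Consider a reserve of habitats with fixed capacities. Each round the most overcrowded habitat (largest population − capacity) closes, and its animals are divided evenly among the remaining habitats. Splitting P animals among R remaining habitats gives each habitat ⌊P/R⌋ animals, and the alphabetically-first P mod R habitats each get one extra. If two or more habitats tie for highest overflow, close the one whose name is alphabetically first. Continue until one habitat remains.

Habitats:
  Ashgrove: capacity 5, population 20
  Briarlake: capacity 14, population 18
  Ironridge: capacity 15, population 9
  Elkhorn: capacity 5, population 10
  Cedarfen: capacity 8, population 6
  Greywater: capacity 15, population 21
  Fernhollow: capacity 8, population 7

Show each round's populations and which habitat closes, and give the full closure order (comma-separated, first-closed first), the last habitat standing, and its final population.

Closure order: Ashgrove, Greywater, Briarlake, Elkhorn, Cedarfen, Fernhollow
Last habitat: Ironridge with 91 animals

Round 1: Ashgrove=20 Briarlake=18 Cedarfen=6 Elkhorn=10 Fernhollow=7 Greywater=21 Ironridge=9 → close Ashgrove (overflow 15)
  20÷6 = 3 each, +1 to first 2
Round 2: Briarlake=22 Cedarfen=10 Elkhorn=13 Fernhollow=10 Greywater=24 Ironridge=12 → close Greywater (overflow 9)
  24÷5 = 4 each, +1 to first 4
Round 3: Briarlake=27 Cedarfen=15 Elkhorn=18 Fernhollow=15 Ironridge=16 → close Briarlake (overflow 13)
  27÷4 = 6 each, +1 to first 3
Round 4: Cedarfen=22 Elkhorn=25 Fernhollow=22 Ironridge=22 → close Elkhorn (overflow 20)
  25÷3 = 8 each, +1 to first 1
Round 5: Cedarfen=31 Fernhollow=30 Ironridge=30 → close Cedarfen (overflow 23)
  31÷2 = 15 each, +1 to first 1
Round 6: Fernhollow=46 Ironridge=45 → close Fernhollow (overflow 38)
  46÷1 = 46 each, +1 to first 0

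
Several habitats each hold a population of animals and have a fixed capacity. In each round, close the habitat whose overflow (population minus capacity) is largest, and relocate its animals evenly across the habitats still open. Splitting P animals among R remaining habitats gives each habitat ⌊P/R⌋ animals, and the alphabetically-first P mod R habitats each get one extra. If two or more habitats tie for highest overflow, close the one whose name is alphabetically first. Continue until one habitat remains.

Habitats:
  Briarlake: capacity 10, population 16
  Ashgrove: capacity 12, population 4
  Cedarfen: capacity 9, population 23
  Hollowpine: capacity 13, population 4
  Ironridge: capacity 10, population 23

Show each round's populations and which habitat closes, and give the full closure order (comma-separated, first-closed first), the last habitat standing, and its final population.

Round 1: Ashgrove=4 Briarlake=16 Cedarfen=23 Hollowpine=4 Ironridge=23 → close Cedarfen (overflow 14)
  23÷4 = 5 each, +1 to first 3
Round 2: Ashgrove=10 Briarlake=22 Hollowpine=10 Ironridge=28 → close Ironridge (overflow 18)
  28÷3 = 9 each, +1 to first 1
Round 3: Ashgrove=20 Briarlake=31 Hollowpine=19 → close Briarlake (overflow 21)
  31÷2 = 15 each, +1 to first 1
Round 4: Ashgrove=36 Hollowpine=34 → close Ashgrove (overflow 24)
  36÷1 = 36 each, +1 to first 0

Closure order: Cedarfen, Ironridge, Briarlake, Ashgrove
Last habitat: Hollowpine with 70 animals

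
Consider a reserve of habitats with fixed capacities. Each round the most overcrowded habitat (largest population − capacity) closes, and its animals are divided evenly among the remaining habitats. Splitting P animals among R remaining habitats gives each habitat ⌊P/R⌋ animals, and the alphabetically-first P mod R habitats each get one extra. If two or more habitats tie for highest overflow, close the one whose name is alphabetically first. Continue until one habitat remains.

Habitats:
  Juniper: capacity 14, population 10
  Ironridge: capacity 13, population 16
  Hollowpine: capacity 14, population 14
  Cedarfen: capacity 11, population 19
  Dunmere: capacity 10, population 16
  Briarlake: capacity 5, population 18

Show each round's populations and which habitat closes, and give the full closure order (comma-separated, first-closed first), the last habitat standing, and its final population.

Closure order: Briarlake, Cedarfen, Dunmere, Ironridge, Hollowpine
Last habitat: Juniper with 93 animals

Round 1: Briarlake=18 Cedarfen=19 Dunmere=16 Hollowpine=14 Ironridge=16 Juniper=10 → close Briarlake (overflow 13)
  18÷5 = 3 each, +1 to first 3
Round 2: Cedarfen=23 Dunmere=20 Hollowpine=18 Ironridge=19 Juniper=13 → close Cedarfen (overflow 12)
  23÷4 = 5 each, +1 to first 3
Round 3: Dunmere=26 Hollowpine=24 Ironridge=25 Juniper=18 → close Dunmere (overflow 16)
  26÷3 = 8 each, +1 to first 2
Round 4: Hollowpine=33 Ironridge=34 Juniper=26 → close Ironridge (overflow 21)
  34÷2 = 17 each, +1 to first 0
Round 5: Hollowpine=50 Juniper=43 → close Hollowpine (overflow 36)
  50÷1 = 50 each, +1 to first 0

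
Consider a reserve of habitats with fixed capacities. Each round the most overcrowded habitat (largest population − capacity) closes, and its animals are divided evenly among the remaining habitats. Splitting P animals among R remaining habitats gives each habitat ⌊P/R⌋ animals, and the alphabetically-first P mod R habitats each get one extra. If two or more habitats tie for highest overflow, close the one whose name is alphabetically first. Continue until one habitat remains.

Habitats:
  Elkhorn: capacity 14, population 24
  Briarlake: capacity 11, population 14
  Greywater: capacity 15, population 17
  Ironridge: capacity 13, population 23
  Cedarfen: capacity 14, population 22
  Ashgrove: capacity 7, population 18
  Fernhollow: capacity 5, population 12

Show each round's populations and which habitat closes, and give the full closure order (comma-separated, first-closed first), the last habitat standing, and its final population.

Round 1: Ashgrove=18 Briarlake=14 Cedarfen=22 Elkhorn=24 Fernhollow=12 Greywater=17 Ironridge=23 → close Ashgrove (overflow 11)
  18÷6 = 3 each, +1 to first 0
Round 2: Briarlake=17 Cedarfen=25 Elkhorn=27 Fernhollow=15 Greywater=20 Ironridge=26 → close Elkhorn (overflow 13)
  27÷5 = 5 each, +1 to first 2
Round 3: Briarlake=23 Cedarfen=31 Fernhollow=20 Greywater=25 Ironridge=31 → close Ironridge (overflow 18)
  31÷4 = 7 each, +1 to first 3
Round 4: Briarlake=31 Cedarfen=39 Fernhollow=28 Greywater=32 → close Cedarfen (overflow 25)
  39÷3 = 13 each, +1 to first 0
Round 5: Briarlake=44 Fernhollow=41 Greywater=45 → close Fernhollow (overflow 36)
  41÷2 = 20 each, +1 to first 1
Round 6: Briarlake=65 Greywater=65 → close Briarlake (overflow 54)
  65÷1 = 65 each, +1 to first 0

Closure order: Ashgrove, Elkhorn, Ironridge, Cedarfen, Fernhollow, Briarlake
Last habitat: Greywater with 130 animals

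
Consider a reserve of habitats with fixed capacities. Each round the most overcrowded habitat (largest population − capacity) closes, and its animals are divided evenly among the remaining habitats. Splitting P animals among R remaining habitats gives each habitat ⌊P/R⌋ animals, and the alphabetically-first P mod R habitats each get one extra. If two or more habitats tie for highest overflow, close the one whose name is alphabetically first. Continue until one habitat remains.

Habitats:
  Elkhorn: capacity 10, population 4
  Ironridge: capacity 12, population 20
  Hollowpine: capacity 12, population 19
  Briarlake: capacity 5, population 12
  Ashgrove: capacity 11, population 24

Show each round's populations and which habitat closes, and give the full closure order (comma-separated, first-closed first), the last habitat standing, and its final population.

Closure order: Ashgrove, Ironridge, Briarlake, Hollowpine
Last habitat: Elkhorn with 79 animals

Round 1: Ashgrove=24 Briarlake=12 Elkhorn=4 Hollowpine=19 Ironridge=20 → close Ashgrove (overflow 13)
  24÷4 = 6 each, +1 to first 0
Round 2: Briarlake=18 Elkhorn=10 Hollowpine=25 Ironridge=26 → close Ironridge (overflow 14)
  26÷3 = 8 each, +1 to first 2
Round 3: Briarlake=27 Elkhorn=19 Hollowpine=33 → close Briarlake (overflow 22)
  27÷2 = 13 each, +1 to first 1
Round 4: Elkhorn=33 Hollowpine=46 → close Hollowpine (overflow 34)
  46÷1 = 46 each, +1 to first 0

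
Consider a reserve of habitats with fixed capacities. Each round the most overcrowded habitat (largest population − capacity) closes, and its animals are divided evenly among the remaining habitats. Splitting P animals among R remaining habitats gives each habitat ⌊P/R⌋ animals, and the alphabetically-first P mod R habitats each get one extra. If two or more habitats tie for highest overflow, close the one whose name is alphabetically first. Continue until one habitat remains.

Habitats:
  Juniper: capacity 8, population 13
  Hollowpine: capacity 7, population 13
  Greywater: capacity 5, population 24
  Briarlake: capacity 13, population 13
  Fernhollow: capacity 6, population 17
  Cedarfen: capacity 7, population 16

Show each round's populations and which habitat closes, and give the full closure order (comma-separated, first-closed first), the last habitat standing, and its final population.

Closure order: Greywater, Fernhollow, Cedarfen, Hollowpine, Juniper
Last habitat: Briarlake with 96 animals

Round 1: Briarlake=13 Cedarfen=16 Fernhollow=17 Greywater=24 Hollowpine=13 Juniper=13 → close Greywater (overflow 19)
  24÷5 = 4 each, +1 to first 4
Round 2: Briarlake=18 Cedarfen=21 Fernhollow=22 Hollowpine=18 Juniper=17 → close Fernhollow (overflow 16)
  22÷4 = 5 each, +1 to first 2
Round 3: Briarlake=24 Cedarfen=27 Hollowpine=23 Juniper=22 → close Cedarfen (overflow 20)
  27÷3 = 9 each, +1 to first 0
Round 4: Briarlake=33 Hollowpine=32 Juniper=31 → close Hollowpine (overflow 25)
  32÷2 = 16 each, +1 to first 0
Round 5: Briarlake=49 Juniper=47 → close Juniper (overflow 39)
  47÷1 = 47 each, +1 to first 0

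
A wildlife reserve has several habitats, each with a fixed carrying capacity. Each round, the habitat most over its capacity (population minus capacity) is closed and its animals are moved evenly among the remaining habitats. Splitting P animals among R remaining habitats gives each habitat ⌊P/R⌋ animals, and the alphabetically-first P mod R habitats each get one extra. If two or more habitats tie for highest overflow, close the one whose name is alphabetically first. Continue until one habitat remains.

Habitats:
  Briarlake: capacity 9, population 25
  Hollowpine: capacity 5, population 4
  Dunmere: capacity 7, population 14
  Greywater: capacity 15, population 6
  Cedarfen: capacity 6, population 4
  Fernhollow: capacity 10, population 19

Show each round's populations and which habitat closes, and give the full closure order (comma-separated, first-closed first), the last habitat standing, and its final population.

Closure order: Briarlake, Fernhollow, Dunmere, Cedarfen, Hollowpine
Last habitat: Greywater with 72 animals

Round 1: Briarlake=25 Cedarfen=4 Dunmere=14 Fernhollow=19 Greywater=6 Hollowpine=4 → close Briarlake (overflow 16)
  25÷5 = 5 each, +1 to first 0
Round 2: Cedarfen=9 Dunmere=19 Fernhollow=24 Greywater=11 Hollowpine=9 → close Fernhollow (overflow 14)
  24÷4 = 6 each, +1 to first 0
Round 3: Cedarfen=15 Dunmere=25 Greywater=17 Hollowpine=15 → close Dunmere (overflow 18)
  25÷3 = 8 each, +1 to first 1
Round 4: Cedarfen=24 Greywater=25 Hollowpine=23 → close Cedarfen (overflow 18)
  24÷2 = 12 each, +1 to first 0
Round 5: Greywater=37 Hollowpine=35 → close Hollowpine (overflow 30)
  35÷1 = 35 each, +1 to first 0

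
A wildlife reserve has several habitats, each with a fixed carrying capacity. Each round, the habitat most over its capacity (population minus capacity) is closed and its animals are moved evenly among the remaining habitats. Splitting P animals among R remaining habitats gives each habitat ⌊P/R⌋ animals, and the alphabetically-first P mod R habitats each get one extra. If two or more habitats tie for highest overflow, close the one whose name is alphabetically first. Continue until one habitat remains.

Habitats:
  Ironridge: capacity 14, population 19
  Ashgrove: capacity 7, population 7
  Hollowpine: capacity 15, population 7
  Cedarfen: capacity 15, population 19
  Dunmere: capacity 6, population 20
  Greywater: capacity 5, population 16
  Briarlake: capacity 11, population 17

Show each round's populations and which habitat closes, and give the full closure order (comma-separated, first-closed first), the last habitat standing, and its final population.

Round 1: Ashgrove=7 Briarlake=17 Cedarfen=19 Dunmere=20 Greywater=16 Hollowpine=7 Ironridge=19 → close Dunmere (overflow 14)
  20÷6 = 3 each, +1 to first 2
Round 2: Ashgrove=11 Briarlake=21 Cedarfen=22 Greywater=19 Hollowpine=10 Ironridge=22 → close Greywater (overflow 14)
  19÷5 = 3 each, +1 to first 4
Round 3: Ashgrove=15 Briarlake=25 Cedarfen=26 Hollowpine=14 Ironridge=25 → close Briarlake (overflow 14)
  25÷4 = 6 each, +1 to first 1
Round 4: Ashgrove=22 Cedarfen=32 Hollowpine=20 Ironridge=31 → close Cedarfen (overflow 17)
  32÷3 = 10 each, +1 to first 2
Round 5: Ashgrove=33 Hollowpine=31 Ironridge=41 → close Ironridge (overflow 27)
  41÷2 = 20 each, +1 to first 1
Round 6: Ashgrove=54 Hollowpine=51 → close Ashgrove (overflow 47)
  54÷1 = 54 each, +1 to first 0

Closure order: Dunmere, Greywater, Briarlake, Cedarfen, Ironridge, Ashgrove
Last habitat: Hollowpine with 105 animals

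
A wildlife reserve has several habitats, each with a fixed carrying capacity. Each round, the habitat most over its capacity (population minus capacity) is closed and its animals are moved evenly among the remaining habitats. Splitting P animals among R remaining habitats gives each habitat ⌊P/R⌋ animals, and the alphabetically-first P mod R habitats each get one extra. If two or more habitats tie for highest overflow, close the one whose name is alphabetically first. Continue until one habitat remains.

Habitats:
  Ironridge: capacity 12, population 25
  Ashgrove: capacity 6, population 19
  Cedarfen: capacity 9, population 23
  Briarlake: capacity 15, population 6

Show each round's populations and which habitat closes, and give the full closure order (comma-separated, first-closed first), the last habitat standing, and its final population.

Closure order: Cedarfen, Ashgrove, Ironridge
Last habitat: Briarlake with 73 animals

Round 1: Ashgrove=19 Briarlake=6 Cedarfen=23 Ironridge=25 → close Cedarfen (overflow 14)
  23÷3 = 7 each, +1 to first 2
Round 2: Ashgrove=27 Briarlake=14 Ironridge=32 → close Ashgrove (overflow 21)
  27÷2 = 13 each, +1 to first 1
Round 3: Briarlake=28 Ironridge=45 → close Ironridge (overflow 33)
  45÷1 = 45 each, +1 to first 0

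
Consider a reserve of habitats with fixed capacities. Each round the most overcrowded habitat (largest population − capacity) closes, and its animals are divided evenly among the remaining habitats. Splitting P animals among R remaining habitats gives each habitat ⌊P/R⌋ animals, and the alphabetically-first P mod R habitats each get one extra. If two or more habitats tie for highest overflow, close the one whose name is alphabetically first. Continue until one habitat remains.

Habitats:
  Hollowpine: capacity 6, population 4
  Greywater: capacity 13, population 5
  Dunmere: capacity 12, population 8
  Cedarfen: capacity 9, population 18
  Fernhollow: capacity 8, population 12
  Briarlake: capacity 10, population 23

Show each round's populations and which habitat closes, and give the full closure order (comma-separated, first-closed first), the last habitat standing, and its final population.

Round 1: Briarlake=23 Cedarfen=18 Dunmere=8 Fernhollow=12 Greywater=5 Hollowpine=4 → close Briarlake (overflow 13)
  23÷5 = 4 each, +1 to first 3
Round 2: Cedarfen=23 Dunmere=13 Fernhollow=17 Greywater=9 Hollowpine=8 → close Cedarfen (overflow 14)
  23÷4 = 5 each, +1 to first 3
Round 3: Dunmere=19 Fernhollow=23 Greywater=15 Hollowpine=13 → close Fernhollow (overflow 15)
  23÷3 = 7 each, +1 to first 2
Round 4: Dunmere=27 Greywater=23 Hollowpine=20 → close Dunmere (overflow 15)
  27÷2 = 13 each, +1 to first 1
Round 5: Greywater=37 Hollowpine=33 → close Hollowpine (overflow 27)
  33÷1 = 33 each, +1 to first 0

Closure order: Briarlake, Cedarfen, Fernhollow, Dunmere, Hollowpine
Last habitat: Greywater with 70 animals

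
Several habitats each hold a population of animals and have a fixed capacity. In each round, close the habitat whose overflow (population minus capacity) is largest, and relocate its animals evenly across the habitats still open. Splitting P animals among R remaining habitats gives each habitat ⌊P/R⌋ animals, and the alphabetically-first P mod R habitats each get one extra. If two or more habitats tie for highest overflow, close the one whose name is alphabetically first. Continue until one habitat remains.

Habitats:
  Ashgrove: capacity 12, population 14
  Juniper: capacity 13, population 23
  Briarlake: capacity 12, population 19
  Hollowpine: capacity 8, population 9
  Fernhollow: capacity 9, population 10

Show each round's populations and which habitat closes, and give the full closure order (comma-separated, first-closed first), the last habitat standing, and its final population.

Closure order: Juniper, Briarlake, Ashgrove, Fernhollow
Last habitat: Hollowpine with 75 animals

Round 1: Ashgrove=14 Briarlake=19 Fernhollow=10 Hollowpine=9 Juniper=23 → close Juniper (overflow 10)
  23÷4 = 5 each, +1 to first 3
Round 2: Ashgrove=20 Briarlake=25 Fernhollow=16 Hollowpine=14 → close Briarlake (overflow 13)
  25÷3 = 8 each, +1 to first 1
Round 3: Ashgrove=29 Fernhollow=24 Hollowpine=22 → close Ashgrove (overflow 17)
  29÷2 = 14 each, +1 to first 1
Round 4: Fernhollow=39 Hollowpine=36 → close Fernhollow (overflow 30)
  39÷1 = 39 each, +1 to first 0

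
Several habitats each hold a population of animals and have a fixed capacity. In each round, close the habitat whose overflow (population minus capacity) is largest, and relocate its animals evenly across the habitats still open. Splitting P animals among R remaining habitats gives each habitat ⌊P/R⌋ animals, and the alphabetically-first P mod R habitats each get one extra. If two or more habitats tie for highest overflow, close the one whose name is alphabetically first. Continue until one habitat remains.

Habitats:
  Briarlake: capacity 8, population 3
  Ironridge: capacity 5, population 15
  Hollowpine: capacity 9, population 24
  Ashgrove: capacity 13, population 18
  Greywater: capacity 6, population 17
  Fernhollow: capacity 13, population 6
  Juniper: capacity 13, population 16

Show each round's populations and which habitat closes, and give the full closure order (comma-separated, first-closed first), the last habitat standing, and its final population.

Closure order: Hollowpine, Greywater, Ironridge, Ashgrove, Juniper, Briarlake
Last habitat: Fernhollow with 99 animals

Round 1: Ashgrove=18 Briarlake=3 Fernhollow=6 Greywater=17 Hollowpine=24 Ironridge=15 Juniper=16 → close Hollowpine (overflow 15)
  24÷6 = 4 each, +1 to first 0
Round 2: Ashgrove=22 Briarlake=7 Fernhollow=10 Greywater=21 Ironridge=19 Juniper=20 → close Greywater (overflow 15)
  21÷5 = 4 each, +1 to first 1
Round 3: Ashgrove=27 Briarlake=11 Fernhollow=14 Ironridge=23 Juniper=24 → close Ironridge (overflow 18)
  23÷4 = 5 each, +1 to first 3
Round 4: Ashgrove=33 Briarlake=17 Fernhollow=20 Juniper=29 → close Ashgrove (overflow 20)
  33÷3 = 11 each, +1 to first 0
Round 5: Briarlake=28 Fernhollow=31 Juniper=40 → close Juniper (overflow 27)
  40÷2 = 20 each, +1 to first 0
Round 6: Briarlake=48 Fernhollow=51 → close Briarlake (overflow 40)
  48÷1 = 48 each, +1 to first 0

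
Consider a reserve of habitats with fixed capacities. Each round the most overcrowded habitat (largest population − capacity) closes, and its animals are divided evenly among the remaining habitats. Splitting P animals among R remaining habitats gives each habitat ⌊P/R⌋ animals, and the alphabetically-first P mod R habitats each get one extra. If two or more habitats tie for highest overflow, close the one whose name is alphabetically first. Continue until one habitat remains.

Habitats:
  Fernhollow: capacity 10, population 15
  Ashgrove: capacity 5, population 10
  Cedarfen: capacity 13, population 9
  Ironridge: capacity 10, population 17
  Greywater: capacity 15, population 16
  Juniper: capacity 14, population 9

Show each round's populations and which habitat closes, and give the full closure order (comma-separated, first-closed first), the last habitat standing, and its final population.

Closure order: Ironridge, Ashgrove, Fernhollow, Greywater, Cedarfen
Last habitat: Juniper with 76 animals

Round 1: Ashgrove=10 Cedarfen=9 Fernhollow=15 Greywater=16 Ironridge=17 Juniper=9 → close Ironridge (overflow 7)
  17÷5 = 3 each, +1 to first 2
Round 2: Ashgrove=14 Cedarfen=13 Fernhollow=18 Greywater=19 Juniper=12 → close Ashgrove (overflow 9)
  14÷4 = 3 each, +1 to first 2
Round 3: Cedarfen=17 Fernhollow=22 Greywater=22 Juniper=15 → close Fernhollow (overflow 12)
  22÷3 = 7 each, +1 to first 1
Round 4: Cedarfen=25 Greywater=29 Juniper=22 → close Greywater (overflow 14)
  29÷2 = 14 each, +1 to first 1
Round 5: Cedarfen=40 Juniper=36 → close Cedarfen (overflow 27)
  40÷1 = 40 each, +1 to first 0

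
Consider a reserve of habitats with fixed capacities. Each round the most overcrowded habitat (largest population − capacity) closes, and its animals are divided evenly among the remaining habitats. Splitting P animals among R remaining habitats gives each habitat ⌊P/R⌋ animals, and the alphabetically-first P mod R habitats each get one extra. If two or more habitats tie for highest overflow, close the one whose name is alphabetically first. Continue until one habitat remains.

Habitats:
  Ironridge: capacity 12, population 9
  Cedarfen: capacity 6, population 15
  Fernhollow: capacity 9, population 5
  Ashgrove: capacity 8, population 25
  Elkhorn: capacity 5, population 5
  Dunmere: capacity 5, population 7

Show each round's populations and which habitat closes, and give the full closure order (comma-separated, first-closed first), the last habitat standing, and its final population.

Closure order: Ashgrove, Cedarfen, Dunmere, Elkhorn, Fernhollow
Last habitat: Ironridge with 66 animals

Round 1: Ashgrove=25 Cedarfen=15 Dunmere=7 Elkhorn=5 Fernhollow=5 Ironridge=9 → close Ashgrove (overflow 17)
  25÷5 = 5 each, +1 to first 0
Round 2: Cedarfen=20 Dunmere=12 Elkhorn=10 Fernhollow=10 Ironridge=14 → close Cedarfen (overflow 14)
  20÷4 = 5 each, +1 to first 0
Round 3: Dunmere=17 Elkhorn=15 Fernhollow=15 Ironridge=19 → close Dunmere (overflow 12)
  17÷3 = 5 each, +1 to first 2
Round 4: Elkhorn=21 Fernhollow=21 Ironridge=24 → close Elkhorn (overflow 16)
  21÷2 = 10 each, +1 to first 1
Round 5: Fernhollow=32 Ironridge=34 → close Fernhollow (overflow 23)
  32÷1 = 32 each, +1 to first 0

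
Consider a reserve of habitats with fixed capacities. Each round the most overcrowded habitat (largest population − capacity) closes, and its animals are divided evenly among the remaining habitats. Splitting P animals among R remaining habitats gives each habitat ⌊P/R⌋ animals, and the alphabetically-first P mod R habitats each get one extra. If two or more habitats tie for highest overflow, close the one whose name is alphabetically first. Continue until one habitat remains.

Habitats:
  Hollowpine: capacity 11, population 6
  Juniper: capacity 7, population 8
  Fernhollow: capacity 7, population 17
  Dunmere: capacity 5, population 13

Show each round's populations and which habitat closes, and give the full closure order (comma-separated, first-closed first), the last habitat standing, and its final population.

Closure order: Fernhollow, Dunmere, Juniper
Last habitat: Hollowpine with 44 animals

Round 1: Dunmere=13 Fernhollow=17 Hollowpine=6 Juniper=8 → close Fernhollow (overflow 10)
  17÷3 = 5 each, +1 to first 2
Round 2: Dunmere=19 Hollowpine=12 Juniper=13 → close Dunmere (overflow 14)
  19÷2 = 9 each, +1 to first 1
Round 3: Hollowpine=22 Juniper=22 → close Juniper (overflow 15)
  22÷1 = 22 each, +1 to first 0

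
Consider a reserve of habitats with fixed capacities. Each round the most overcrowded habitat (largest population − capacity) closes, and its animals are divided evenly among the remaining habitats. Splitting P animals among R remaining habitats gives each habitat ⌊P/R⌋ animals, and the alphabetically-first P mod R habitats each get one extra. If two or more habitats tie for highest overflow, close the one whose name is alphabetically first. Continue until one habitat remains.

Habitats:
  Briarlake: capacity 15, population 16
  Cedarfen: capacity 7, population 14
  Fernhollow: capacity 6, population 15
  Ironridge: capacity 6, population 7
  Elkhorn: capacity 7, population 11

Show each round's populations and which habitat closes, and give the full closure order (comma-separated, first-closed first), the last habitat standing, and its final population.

Round 1: Briarlake=16 Cedarfen=14 Elkhorn=11 Fernhollow=15 Ironridge=7 → close Fernhollow (overflow 9)
  15÷4 = 3 each, +1 to first 3
Round 2: Briarlake=20 Cedarfen=18 Elkhorn=15 Ironridge=10 → close Cedarfen (overflow 11)
  18÷3 = 6 each, +1 to first 0
Round 3: Briarlake=26 Elkhorn=21 Ironridge=16 → close Elkhorn (overflow 14)
  21÷2 = 10 each, +1 to first 1
Round 4: Briarlake=37 Ironridge=26 → close Briarlake (overflow 22)
  37÷1 = 37 each, +1 to first 0

Closure order: Fernhollow, Cedarfen, Elkhorn, Briarlake
Last habitat: Ironridge with 63 animals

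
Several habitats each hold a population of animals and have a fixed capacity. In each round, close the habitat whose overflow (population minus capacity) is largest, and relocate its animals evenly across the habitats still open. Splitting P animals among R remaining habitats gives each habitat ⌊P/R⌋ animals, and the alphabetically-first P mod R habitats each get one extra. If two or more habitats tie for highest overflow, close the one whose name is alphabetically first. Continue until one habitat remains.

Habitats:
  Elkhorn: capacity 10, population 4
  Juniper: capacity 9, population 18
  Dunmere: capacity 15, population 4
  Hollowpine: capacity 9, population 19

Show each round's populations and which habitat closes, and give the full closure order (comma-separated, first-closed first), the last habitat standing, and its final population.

Round 1: Dunmere=4 Elkhorn=4 Hollowpine=19 Juniper=18 → close Hollowpine (overflow 10)
  19÷3 = 6 each, +1 to first 1
Round 2: Dunmere=11 Elkhorn=10 Juniper=24 → close Juniper (overflow 15)
  24÷2 = 12 each, +1 to first 0
Round 3: Dunmere=23 Elkhorn=22 → close Elkhorn (overflow 12)
  22÷1 = 22 each, +1 to first 0

Closure order: Hollowpine, Juniper, Elkhorn
Last habitat: Dunmere with 45 animals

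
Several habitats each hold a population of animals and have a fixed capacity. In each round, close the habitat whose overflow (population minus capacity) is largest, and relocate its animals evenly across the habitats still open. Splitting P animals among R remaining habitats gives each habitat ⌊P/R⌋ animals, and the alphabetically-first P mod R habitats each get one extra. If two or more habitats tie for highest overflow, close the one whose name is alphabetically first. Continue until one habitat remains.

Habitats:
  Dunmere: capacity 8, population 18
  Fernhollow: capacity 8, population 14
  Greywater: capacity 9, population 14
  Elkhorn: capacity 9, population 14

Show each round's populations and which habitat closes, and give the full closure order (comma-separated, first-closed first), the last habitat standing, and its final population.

Closure order: Dunmere, Fernhollow, Elkhorn
Last habitat: Greywater with 60 animals

Round 1: Dunmere=18 Elkhorn=14 Fernhollow=14 Greywater=14 → close Dunmere (overflow 10)
  18÷3 = 6 each, +1 to first 0
Round 2: Elkhorn=20 Fernhollow=20 Greywater=20 → close Fernhollow (overflow 12)
  20÷2 = 10 each, +1 to first 0
Round 3: Elkhorn=30 Greywater=30 → close Elkhorn (overflow 21)
  30÷1 = 30 each, +1 to first 0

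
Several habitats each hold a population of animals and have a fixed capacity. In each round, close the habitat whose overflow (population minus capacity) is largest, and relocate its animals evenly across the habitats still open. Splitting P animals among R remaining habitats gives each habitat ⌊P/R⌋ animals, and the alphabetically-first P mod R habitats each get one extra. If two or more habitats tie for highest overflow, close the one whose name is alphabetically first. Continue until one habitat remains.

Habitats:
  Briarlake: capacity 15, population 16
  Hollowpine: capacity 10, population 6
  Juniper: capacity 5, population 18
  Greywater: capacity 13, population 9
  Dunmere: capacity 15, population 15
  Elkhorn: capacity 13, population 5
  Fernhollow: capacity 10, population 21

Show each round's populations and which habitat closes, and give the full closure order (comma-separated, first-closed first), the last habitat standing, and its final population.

Round 1: Briarlake=16 Dunmere=15 Elkhorn=5 Fernhollow=21 Greywater=9 Hollowpine=6 Juniper=18 → close Juniper (overflow 13)
  18÷6 = 3 each, +1 to first 0
Round 2: Briarlake=19 Dunmere=18 Elkhorn=8 Fernhollow=24 Greywater=12 Hollowpine=9 → close Fernhollow (overflow 14)
  24÷5 = 4 each, +1 to first 4
Round 3: Briarlake=24 Dunmere=23 Elkhorn=13 Greywater=17 Hollowpine=13 → close Briarlake (overflow 9)
  24÷4 = 6 each, +1 to first 0
Round 4: Dunmere=29 Elkhorn=19 Greywater=23 Hollowpine=19 → close Dunmere (overflow 14)
  29÷3 = 9 each, +1 to first 2
Round 5: Elkhorn=29 Greywater=33 Hollowpine=28 → close Greywater (overflow 20)
  33÷2 = 16 each, +1 to first 1
Round 6: Elkhorn=46 Hollowpine=44 → close Hollowpine (overflow 34)
  44÷1 = 44 each, +1 to first 0

Closure order: Juniper, Fernhollow, Briarlake, Dunmere, Greywater, Hollowpine
Last habitat: Elkhorn with 90 animals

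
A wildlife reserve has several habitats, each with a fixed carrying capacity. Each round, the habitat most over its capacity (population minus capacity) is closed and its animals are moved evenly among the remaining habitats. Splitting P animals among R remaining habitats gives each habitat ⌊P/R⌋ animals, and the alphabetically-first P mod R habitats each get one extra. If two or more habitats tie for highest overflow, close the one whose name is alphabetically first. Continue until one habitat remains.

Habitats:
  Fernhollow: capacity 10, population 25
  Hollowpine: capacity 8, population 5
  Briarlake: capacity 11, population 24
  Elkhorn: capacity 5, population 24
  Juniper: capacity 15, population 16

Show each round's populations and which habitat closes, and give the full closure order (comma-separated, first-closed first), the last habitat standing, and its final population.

Closure order: Elkhorn, Fernhollow, Briarlake, Juniper
Last habitat: Hollowpine with 94 animals

Round 1: Briarlake=24 Elkhorn=24 Fernhollow=25 Hollowpine=5 Juniper=16 → close Elkhorn (overflow 19)
  24÷4 = 6 each, +1 to first 0
Round 2: Briarlake=30 Fernhollow=31 Hollowpine=11 Juniper=22 → close Fernhollow (overflow 21)
  31÷3 = 10 each, +1 to first 1
Round 3: Briarlake=41 Hollowpine=21 Juniper=32 → close Briarlake (overflow 30)
  41÷2 = 20 each, +1 to first 1
Round 4: Hollowpine=42 Juniper=52 → close Juniper (overflow 37)
  52÷1 = 52 each, +1 to first 0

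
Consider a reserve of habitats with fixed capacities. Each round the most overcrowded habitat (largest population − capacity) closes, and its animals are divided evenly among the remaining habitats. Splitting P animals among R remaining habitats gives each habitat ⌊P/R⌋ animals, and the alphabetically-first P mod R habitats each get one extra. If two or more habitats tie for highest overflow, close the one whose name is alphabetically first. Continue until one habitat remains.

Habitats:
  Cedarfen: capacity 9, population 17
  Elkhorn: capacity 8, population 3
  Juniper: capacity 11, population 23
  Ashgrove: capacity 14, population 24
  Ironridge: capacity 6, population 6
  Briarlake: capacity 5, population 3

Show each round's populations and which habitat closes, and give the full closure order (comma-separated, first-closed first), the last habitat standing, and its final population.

Closure order: Juniper, Ashgrove, Cedarfen, Briarlake, Ironridge
Last habitat: Elkhorn with 76 animals

Round 1: Ashgrove=24 Briarlake=3 Cedarfen=17 Elkhorn=3 Ironridge=6 Juniper=23 → close Juniper (overflow 12)
  23÷5 = 4 each, +1 to first 3
Round 2: Ashgrove=29 Briarlake=8 Cedarfen=22 Elkhorn=7 Ironridge=10 → close Ashgrove (overflow 15)
  29÷4 = 7 each, +1 to first 1
Round 3: Briarlake=16 Cedarfen=29 Elkhorn=14 Ironridge=17 → close Cedarfen (overflow 20)
  29÷3 = 9 each, +1 to first 2
Round 4: Briarlake=26 Elkhorn=24 Ironridge=26 → close Briarlake (overflow 21)
  26÷2 = 13 each, +1 to first 0
Round 5: Elkhorn=37 Ironridge=39 → close Ironridge (overflow 33)
  39÷1 = 39 each, +1 to first 0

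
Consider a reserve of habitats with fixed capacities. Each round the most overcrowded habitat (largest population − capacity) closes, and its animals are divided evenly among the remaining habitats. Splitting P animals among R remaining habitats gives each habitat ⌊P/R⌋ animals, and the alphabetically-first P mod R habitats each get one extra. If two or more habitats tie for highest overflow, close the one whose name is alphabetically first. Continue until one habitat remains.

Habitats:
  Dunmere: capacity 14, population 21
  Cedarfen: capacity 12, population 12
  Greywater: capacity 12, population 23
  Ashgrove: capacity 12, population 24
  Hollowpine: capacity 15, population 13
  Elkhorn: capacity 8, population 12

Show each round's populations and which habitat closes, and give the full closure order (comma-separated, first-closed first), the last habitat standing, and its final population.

Round 1: Ashgrove=24 Cedarfen=12 Dunmere=21 Elkhorn=12 Greywater=23 Hollowpine=13 → close Ashgrove (overflow 12)
  24÷5 = 4 each, +1 to first 4
Round 2: Cedarfen=17 Dunmere=26 Elkhorn=17 Greywater=28 Hollowpine=17 → close Greywater (overflow 16)
  28÷4 = 7 each, +1 to first 0
Round 3: Cedarfen=24 Dunmere=33 Elkhorn=24 Hollowpine=24 → close Dunmere (overflow 19)
  33÷3 = 11 each, +1 to first 0
Round 4: Cedarfen=35 Elkhorn=35 Hollowpine=35 → close Elkhorn (overflow 27)
  35÷2 = 17 each, +1 to first 1
Round 5: Cedarfen=53 Hollowpine=52 → close Cedarfen (overflow 41)
  53÷1 = 53 each, +1 to first 0

Closure order: Ashgrove, Greywater, Dunmere, Elkhorn, Cedarfen
Last habitat: Hollowpine with 105 animals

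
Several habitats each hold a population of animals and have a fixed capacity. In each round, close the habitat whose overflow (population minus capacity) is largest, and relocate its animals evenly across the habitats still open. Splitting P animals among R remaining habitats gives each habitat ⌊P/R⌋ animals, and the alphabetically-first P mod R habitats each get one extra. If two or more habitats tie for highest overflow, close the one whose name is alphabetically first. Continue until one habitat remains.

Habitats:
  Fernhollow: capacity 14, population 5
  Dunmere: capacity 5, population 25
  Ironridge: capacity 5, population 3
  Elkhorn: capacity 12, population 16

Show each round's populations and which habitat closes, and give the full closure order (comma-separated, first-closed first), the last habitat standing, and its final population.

Round 1: Dunmere=25 Elkhorn=16 Fernhollow=5 Ironridge=3 → close Dunmere (overflow 20)
  25÷3 = 8 each, +1 to first 1
Round 2: Elkhorn=25 Fernhollow=13 Ironridge=11 → close Elkhorn (overflow 13)
  25÷2 = 12 each, +1 to first 1
Round 3: Fernhollow=26 Ironridge=23 → close Ironridge (overflow 18)
  23÷1 = 23 each, +1 to first 0

Closure order: Dunmere, Elkhorn, Ironridge
Last habitat: Fernhollow with 49 animals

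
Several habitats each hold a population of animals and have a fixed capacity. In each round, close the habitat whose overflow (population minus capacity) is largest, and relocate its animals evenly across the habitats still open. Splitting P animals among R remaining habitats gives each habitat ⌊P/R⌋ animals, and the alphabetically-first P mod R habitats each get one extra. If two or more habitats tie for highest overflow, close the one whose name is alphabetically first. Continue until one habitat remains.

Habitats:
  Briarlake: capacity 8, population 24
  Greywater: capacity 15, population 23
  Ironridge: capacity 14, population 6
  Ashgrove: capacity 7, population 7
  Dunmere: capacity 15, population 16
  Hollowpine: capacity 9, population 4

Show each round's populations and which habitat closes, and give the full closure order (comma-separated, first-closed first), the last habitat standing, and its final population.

Round 1: Ashgrove=7 Briarlake=24 Dunmere=16 Greywater=23 Hollowpine=4 Ironridge=6 → close Briarlake (overflow 16)
  24÷5 = 4 each, +1 to first 4
Round 2: Ashgrove=12 Dunmere=21 Greywater=28 Hollowpine=9 Ironridge=10 → close Greywater (overflow 13)
  28÷4 = 7 each, +1 to first 0
Round 3: Ashgrove=19 Dunmere=28 Hollowpine=16 Ironridge=17 → close Dunmere (overflow 13)
  28÷3 = 9 each, +1 to first 1
Round 4: Ashgrove=29 Hollowpine=25 Ironridge=26 → close Ashgrove (overflow 22)
  29÷2 = 14 each, +1 to first 1
Round 5: Hollowpine=40 Ironridge=40 → close Hollowpine (overflow 31)
  40÷1 = 40 each, +1 to first 0

Closure order: Briarlake, Greywater, Dunmere, Ashgrove, Hollowpine
Last habitat: Ironridge with 80 animals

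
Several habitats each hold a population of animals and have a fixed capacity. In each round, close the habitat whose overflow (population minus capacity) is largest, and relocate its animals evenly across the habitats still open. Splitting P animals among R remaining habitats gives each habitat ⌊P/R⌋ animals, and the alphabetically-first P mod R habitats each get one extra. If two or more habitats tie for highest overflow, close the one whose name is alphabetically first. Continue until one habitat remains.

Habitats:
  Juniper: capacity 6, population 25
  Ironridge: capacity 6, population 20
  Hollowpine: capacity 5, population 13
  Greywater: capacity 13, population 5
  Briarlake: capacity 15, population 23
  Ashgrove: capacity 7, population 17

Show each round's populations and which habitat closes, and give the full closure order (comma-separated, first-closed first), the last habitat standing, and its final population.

Closure order: Juniper, Ironridge, Ashgrove, Briarlake, Hollowpine
Last habitat: Greywater with 103 animals

Round 1: Ashgrove=17 Briarlake=23 Greywater=5 Hollowpine=13 Ironridge=20 Juniper=25 → close Juniper (overflow 19)
  25÷5 = 5 each, +1 to first 0
Round 2: Ashgrove=22 Briarlake=28 Greywater=10 Hollowpine=18 Ironridge=25 → close Ironridge (overflow 19)
  25÷4 = 6 each, +1 to first 1
Round 3: Ashgrove=29 Briarlake=34 Greywater=16 Hollowpine=24 → close Ashgrove (overflow 22)
  29÷3 = 9 each, +1 to first 2
Round 4: Briarlake=44 Greywater=26 Hollowpine=33 → close Briarlake (overflow 29)
  44÷2 = 22 each, +1 to first 0
Round 5: Greywater=48 Hollowpine=55 → close Hollowpine (overflow 50)
  55÷1 = 55 each, +1 to first 0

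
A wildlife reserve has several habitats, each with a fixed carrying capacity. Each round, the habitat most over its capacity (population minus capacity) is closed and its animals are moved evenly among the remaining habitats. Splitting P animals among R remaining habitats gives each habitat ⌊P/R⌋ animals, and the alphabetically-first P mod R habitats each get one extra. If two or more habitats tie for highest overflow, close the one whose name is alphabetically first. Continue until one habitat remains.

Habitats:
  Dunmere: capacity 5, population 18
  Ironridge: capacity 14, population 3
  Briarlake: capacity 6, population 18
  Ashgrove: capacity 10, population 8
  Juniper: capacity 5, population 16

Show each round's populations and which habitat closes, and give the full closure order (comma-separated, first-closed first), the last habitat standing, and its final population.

Round 1: Ashgrove=8 Briarlake=18 Dunmere=18 Ironridge=3 Juniper=16 → close Dunmere (overflow 13)
  18÷4 = 4 each, +1 to first 2
Round 2: Ashgrove=13 Briarlake=23 Ironridge=7 Juniper=20 → close Briarlake (overflow 17)
  23÷3 = 7 each, +1 to first 2
Round 3: Ashgrove=21 Ironridge=15 Juniper=27 → close Juniper (overflow 22)
  27÷2 = 13 each, +1 to first 1
Round 4: Ashgrove=35 Ironridge=28 → close Ashgrove (overflow 25)
  35÷1 = 35 each, +1 to first 0

Closure order: Dunmere, Briarlake, Juniper, Ashgrove
Last habitat: Ironridge with 63 animals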